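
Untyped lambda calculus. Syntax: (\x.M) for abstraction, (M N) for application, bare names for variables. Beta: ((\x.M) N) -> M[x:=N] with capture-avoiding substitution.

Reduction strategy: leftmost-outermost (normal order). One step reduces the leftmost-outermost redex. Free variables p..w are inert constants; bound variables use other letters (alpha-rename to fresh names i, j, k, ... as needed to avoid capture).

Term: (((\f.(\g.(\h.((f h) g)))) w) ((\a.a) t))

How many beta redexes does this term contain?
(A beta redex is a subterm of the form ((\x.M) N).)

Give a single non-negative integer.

Term: (((\f.(\g.(\h.((f h) g)))) w) ((\a.a) t))
  Redex: ((\f.(\g.(\h.((f h) g)))) w)
  Redex: ((\a.a) t)
Total redexes: 2

Answer: 2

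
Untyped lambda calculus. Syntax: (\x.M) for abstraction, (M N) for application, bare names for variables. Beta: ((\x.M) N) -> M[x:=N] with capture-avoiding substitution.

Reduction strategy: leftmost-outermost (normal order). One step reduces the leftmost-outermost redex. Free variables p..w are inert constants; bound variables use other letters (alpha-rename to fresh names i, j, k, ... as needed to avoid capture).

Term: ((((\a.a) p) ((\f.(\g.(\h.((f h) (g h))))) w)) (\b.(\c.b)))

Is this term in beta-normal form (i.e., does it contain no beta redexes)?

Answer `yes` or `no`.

Term: ((((\a.a) p) ((\f.(\g.(\h.((f h) (g h))))) w)) (\b.(\c.b)))
Found 2 beta redex(es).

Answer: no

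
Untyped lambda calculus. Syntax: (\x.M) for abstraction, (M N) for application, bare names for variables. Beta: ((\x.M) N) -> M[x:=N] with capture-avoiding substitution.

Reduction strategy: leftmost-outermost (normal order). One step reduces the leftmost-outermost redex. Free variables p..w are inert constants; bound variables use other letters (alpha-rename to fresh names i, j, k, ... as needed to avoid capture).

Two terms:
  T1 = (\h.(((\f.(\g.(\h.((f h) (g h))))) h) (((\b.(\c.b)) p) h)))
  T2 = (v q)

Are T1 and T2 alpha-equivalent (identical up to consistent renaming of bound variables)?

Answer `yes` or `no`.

Term 1: (\h.(((\f.(\g.(\h.((f h) (g h))))) h) (((\b.(\c.b)) p) h)))
Term 2: (v q)
Alpha-equivalence: compare structure up to binder renaming.
Result: False

Answer: no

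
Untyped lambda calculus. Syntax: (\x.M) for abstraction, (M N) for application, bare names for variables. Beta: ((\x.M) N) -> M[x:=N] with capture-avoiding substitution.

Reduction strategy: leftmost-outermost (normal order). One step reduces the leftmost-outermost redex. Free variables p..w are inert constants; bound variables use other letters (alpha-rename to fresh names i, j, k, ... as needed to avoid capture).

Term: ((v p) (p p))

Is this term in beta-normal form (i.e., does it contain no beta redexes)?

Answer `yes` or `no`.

Term: ((v p) (p p))
No beta redexes found.

Answer: yes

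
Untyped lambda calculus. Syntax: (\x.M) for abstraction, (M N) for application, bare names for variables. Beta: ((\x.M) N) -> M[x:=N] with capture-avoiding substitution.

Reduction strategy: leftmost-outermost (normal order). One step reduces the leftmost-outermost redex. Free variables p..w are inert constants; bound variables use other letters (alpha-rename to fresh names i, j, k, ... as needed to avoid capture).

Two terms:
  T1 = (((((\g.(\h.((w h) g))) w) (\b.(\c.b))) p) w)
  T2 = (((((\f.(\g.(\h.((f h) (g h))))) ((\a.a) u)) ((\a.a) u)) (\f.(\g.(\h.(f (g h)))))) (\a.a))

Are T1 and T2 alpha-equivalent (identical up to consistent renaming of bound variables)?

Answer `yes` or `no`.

Answer: no

Derivation:
Term 1: (((((\g.(\h.((w h) g))) w) (\b.(\c.b))) p) w)
Term 2: (((((\f.(\g.(\h.((f h) (g h))))) ((\a.a) u)) ((\a.a) u)) (\f.(\g.(\h.(f (g h)))))) (\a.a))
Alpha-equivalence: compare structure up to binder renaming.
Result: False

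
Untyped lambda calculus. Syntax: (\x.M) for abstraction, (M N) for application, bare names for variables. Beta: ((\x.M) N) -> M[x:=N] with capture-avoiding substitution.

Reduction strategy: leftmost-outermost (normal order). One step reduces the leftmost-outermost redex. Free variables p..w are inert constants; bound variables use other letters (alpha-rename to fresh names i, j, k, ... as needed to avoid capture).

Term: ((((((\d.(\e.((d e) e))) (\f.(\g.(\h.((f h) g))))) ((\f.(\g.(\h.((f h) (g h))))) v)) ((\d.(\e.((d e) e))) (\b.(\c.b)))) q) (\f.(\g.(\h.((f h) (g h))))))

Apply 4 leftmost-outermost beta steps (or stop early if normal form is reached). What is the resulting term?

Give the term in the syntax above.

Answer: ((((\h.((((\f.(\g.(\h.((f h) (g h))))) v) h) ((\f.(\g.(\h.((f h) (g h))))) v))) ((\d.(\e.((d e) e))) (\b.(\c.b)))) q) (\f.(\g.(\h.((f h) (g h))))))

Derivation:
Step 0: ((((((\d.(\e.((d e) e))) (\f.(\g.(\h.((f h) g))))) ((\f.(\g.(\h.((f h) (g h))))) v)) ((\d.(\e.((d e) e))) (\b.(\c.b)))) q) (\f.(\g.(\h.((f h) (g h))))))
Step 1: (((((\e.(((\f.(\g.(\h.((f h) g)))) e) e)) ((\f.(\g.(\h.((f h) (g h))))) v)) ((\d.(\e.((d e) e))) (\b.(\c.b)))) q) (\f.(\g.(\h.((f h) (g h))))))
Step 2: ((((((\f.(\g.(\h.((f h) g)))) ((\f.(\g.(\h.((f h) (g h))))) v)) ((\f.(\g.(\h.((f h) (g h))))) v)) ((\d.(\e.((d e) e))) (\b.(\c.b)))) q) (\f.(\g.(\h.((f h) (g h))))))
Step 3: (((((\g.(\h.((((\f.(\g.(\h.((f h) (g h))))) v) h) g))) ((\f.(\g.(\h.((f h) (g h))))) v)) ((\d.(\e.((d e) e))) (\b.(\c.b)))) q) (\f.(\g.(\h.((f h) (g h))))))
Step 4: ((((\h.((((\f.(\g.(\h.((f h) (g h))))) v) h) ((\f.(\g.(\h.((f h) (g h))))) v))) ((\d.(\e.((d e) e))) (\b.(\c.b)))) q) (\f.(\g.(\h.((f h) (g h))))))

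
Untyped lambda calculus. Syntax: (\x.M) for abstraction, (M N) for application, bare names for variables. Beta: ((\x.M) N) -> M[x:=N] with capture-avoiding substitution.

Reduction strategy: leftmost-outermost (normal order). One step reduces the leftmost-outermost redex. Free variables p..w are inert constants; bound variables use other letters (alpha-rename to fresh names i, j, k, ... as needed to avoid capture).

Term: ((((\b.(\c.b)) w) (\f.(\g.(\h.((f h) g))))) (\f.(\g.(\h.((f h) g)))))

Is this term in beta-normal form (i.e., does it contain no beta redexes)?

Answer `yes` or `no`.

Answer: no

Derivation:
Term: ((((\b.(\c.b)) w) (\f.(\g.(\h.((f h) g))))) (\f.(\g.(\h.((f h) g)))))
Found 1 beta redex(es).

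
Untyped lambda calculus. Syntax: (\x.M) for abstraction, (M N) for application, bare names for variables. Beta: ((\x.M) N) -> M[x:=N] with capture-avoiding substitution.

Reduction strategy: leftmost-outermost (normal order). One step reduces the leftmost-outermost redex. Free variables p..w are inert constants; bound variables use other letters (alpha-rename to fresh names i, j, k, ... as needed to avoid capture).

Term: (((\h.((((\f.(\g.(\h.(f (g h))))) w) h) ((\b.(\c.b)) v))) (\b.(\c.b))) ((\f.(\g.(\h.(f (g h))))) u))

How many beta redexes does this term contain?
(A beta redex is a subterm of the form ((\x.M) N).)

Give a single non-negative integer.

Answer: 4

Derivation:
Term: (((\h.((((\f.(\g.(\h.(f (g h))))) w) h) ((\b.(\c.b)) v))) (\b.(\c.b))) ((\f.(\g.(\h.(f (g h))))) u))
  Redex: ((\h.((((\f.(\g.(\h.(f (g h))))) w) h) ((\b.(\c.b)) v))) (\b.(\c.b)))
  Redex: ((\f.(\g.(\h.(f (g h))))) w)
  Redex: ((\b.(\c.b)) v)
  Redex: ((\f.(\g.(\h.(f (g h))))) u)
Total redexes: 4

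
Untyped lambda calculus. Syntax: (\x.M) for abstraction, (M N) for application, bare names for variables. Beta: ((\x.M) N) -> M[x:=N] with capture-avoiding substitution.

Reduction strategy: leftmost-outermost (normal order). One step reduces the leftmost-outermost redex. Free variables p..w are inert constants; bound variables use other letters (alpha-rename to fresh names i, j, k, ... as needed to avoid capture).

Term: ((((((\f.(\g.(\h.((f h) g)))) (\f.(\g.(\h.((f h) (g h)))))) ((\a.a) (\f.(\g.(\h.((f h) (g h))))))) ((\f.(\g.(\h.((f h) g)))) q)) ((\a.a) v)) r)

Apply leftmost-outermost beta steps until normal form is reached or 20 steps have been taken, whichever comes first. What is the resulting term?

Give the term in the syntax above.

Step 0: ((((((\f.(\g.(\h.((f h) g)))) (\f.(\g.(\h.((f h) (g h)))))) ((\a.a) (\f.(\g.(\h.((f h) (g h))))))) ((\f.(\g.(\h.((f h) g)))) q)) ((\a.a) v)) r)
Step 1: (((((\g.(\h.(((\f.(\g.(\h.((f h) (g h))))) h) g))) ((\a.a) (\f.(\g.(\h.((f h) (g h))))))) ((\f.(\g.(\h.((f h) g)))) q)) ((\a.a) v)) r)
Step 2: ((((\h.(((\f.(\g.(\h.((f h) (g h))))) h) ((\a.a) (\f.(\g.(\h.((f h) (g h)))))))) ((\f.(\g.(\h.((f h) g)))) q)) ((\a.a) v)) r)
Step 3: (((((\f.(\g.(\h.((f h) (g h))))) ((\f.(\g.(\h.((f h) g)))) q)) ((\a.a) (\f.(\g.(\h.((f h) (g h))))))) ((\a.a) v)) r)
Step 4: ((((\g.(\h.((((\f.(\g.(\h.((f h) g)))) q) h) (g h)))) ((\a.a) (\f.(\g.(\h.((f h) (g h))))))) ((\a.a) v)) r)
Step 5: (((\h.((((\f.(\g.(\h.((f h) g)))) q) h) (((\a.a) (\f.(\g.(\h.((f h) (g h)))))) h))) ((\a.a) v)) r)
Step 6: (((((\f.(\g.(\h.((f h) g)))) q) ((\a.a) v)) (((\a.a) (\f.(\g.(\h.((f h) (g h)))))) ((\a.a) v))) r)
Step 7: ((((\g.(\h.((q h) g))) ((\a.a) v)) (((\a.a) (\f.(\g.(\h.((f h) (g h)))))) ((\a.a) v))) r)
Step 8: (((\h.((q h) ((\a.a) v))) (((\a.a) (\f.(\g.(\h.((f h) (g h)))))) ((\a.a) v))) r)
Step 9: (((q (((\a.a) (\f.(\g.(\h.((f h) (g h)))))) ((\a.a) v))) ((\a.a) v)) r)
Step 10: (((q ((\f.(\g.(\h.((f h) (g h))))) ((\a.a) v))) ((\a.a) v)) r)
Step 11: (((q (\g.(\h.((((\a.a) v) h) (g h))))) ((\a.a) v)) r)
Step 12: (((q (\g.(\h.((v h) (g h))))) ((\a.a) v)) r)
Step 13: (((q (\g.(\h.((v h) (g h))))) v) r)

Answer: (((q (\g.(\h.((v h) (g h))))) v) r)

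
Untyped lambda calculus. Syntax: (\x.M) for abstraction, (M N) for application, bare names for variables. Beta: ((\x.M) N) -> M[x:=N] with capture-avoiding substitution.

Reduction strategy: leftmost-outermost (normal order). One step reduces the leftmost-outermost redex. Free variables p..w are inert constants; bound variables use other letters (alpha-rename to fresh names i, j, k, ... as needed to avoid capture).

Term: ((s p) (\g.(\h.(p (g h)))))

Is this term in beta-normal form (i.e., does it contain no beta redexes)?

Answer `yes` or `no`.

Term: ((s p) (\g.(\h.(p (g h)))))
No beta redexes found.

Answer: yes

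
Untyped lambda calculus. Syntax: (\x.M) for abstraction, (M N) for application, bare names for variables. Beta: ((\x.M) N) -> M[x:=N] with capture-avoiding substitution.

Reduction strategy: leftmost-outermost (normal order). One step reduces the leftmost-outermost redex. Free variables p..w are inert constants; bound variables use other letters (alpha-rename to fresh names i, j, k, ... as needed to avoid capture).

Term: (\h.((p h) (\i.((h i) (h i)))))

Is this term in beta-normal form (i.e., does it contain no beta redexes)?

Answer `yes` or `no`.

Answer: yes

Derivation:
Term: (\h.((p h) (\i.((h i) (h i)))))
No beta redexes found.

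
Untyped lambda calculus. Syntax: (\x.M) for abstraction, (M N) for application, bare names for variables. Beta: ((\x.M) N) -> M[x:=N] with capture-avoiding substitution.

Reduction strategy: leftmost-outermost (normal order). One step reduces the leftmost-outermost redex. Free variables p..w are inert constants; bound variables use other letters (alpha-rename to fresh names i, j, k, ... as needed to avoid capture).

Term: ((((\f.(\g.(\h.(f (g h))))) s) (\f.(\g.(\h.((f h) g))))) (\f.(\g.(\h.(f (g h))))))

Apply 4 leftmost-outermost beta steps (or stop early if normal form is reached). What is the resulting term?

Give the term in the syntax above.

Answer: (s (\g.(\h.(((\f.(\g.(\h.(f (g h))))) h) g))))

Derivation:
Step 0: ((((\f.(\g.(\h.(f (g h))))) s) (\f.(\g.(\h.((f h) g))))) (\f.(\g.(\h.(f (g h))))))
Step 1: (((\g.(\h.(s (g h)))) (\f.(\g.(\h.((f h) g))))) (\f.(\g.(\h.(f (g h))))))
Step 2: ((\h.(s ((\f.(\g.(\h.((f h) g)))) h))) (\f.(\g.(\h.(f (g h))))))
Step 3: (s ((\f.(\g.(\h.((f h) g)))) (\f.(\g.(\h.(f (g h)))))))
Step 4: (s (\g.(\h.(((\f.(\g.(\h.(f (g h))))) h) g))))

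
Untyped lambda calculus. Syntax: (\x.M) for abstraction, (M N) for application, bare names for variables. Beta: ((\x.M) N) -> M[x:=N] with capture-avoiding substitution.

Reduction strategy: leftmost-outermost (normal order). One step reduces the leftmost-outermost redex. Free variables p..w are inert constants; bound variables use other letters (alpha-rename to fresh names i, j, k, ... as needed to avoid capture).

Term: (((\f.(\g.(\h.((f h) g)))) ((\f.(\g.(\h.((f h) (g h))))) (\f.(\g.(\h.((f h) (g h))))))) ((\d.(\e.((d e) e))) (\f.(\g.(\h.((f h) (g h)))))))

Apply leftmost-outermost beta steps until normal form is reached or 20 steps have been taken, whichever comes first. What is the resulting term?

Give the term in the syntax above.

Answer: (\h.(\i.((i ((h (\e.(\h.((e h) (e h))))) i)) (i ((h (\e.(\h.((e h) (e h))))) i)))))

Derivation:
Step 0: (((\f.(\g.(\h.((f h) g)))) ((\f.(\g.(\h.((f h) (g h))))) (\f.(\g.(\h.((f h) (g h))))))) ((\d.(\e.((d e) e))) (\f.(\g.(\h.((f h) (g h)))))))
Step 1: ((\g.(\h.((((\f.(\g.(\h.((f h) (g h))))) (\f.(\g.(\h.((f h) (g h)))))) h) g))) ((\d.(\e.((d e) e))) (\f.(\g.(\h.((f h) (g h)))))))
Step 2: (\h.((((\f.(\g.(\h.((f h) (g h))))) (\f.(\g.(\h.((f h) (g h)))))) h) ((\d.(\e.((d e) e))) (\f.(\g.(\h.((f h) (g h))))))))
Step 3: (\h.(((\g.(\h.(((\f.(\g.(\h.((f h) (g h))))) h) (g h)))) h) ((\d.(\e.((d e) e))) (\f.(\g.(\h.((f h) (g h))))))))
Step 4: (\h.((\i.(((\f.(\g.(\h.((f h) (g h))))) i) (h i))) ((\d.(\e.((d e) e))) (\f.(\g.(\h.((f h) (g h))))))))
Step 5: (\h.(((\f.(\g.(\h.((f h) (g h))))) ((\d.(\e.((d e) e))) (\f.(\g.(\h.((f h) (g h))))))) (h ((\d.(\e.((d e) e))) (\f.(\g.(\h.((f h) (g h)))))))))
Step 6: (\h.((\g.(\h.((((\d.(\e.((d e) e))) (\f.(\g.(\h.((f h) (g h)))))) h) (g h)))) (h ((\d.(\e.((d e) e))) (\f.(\g.(\h.((f h) (g h)))))))))
Step 7: (\h.(\i.((((\d.(\e.((d e) e))) (\f.(\g.(\h.((f h) (g h)))))) i) ((h ((\d.(\e.((d e) e))) (\f.(\g.(\h.((f h) (g h))))))) i))))
Step 8: (\h.(\i.(((\e.(((\f.(\g.(\h.((f h) (g h))))) e) e)) i) ((h ((\d.(\e.((d e) e))) (\f.(\g.(\h.((f h) (g h))))))) i))))
Step 9: (\h.(\i.((((\f.(\g.(\h.((f h) (g h))))) i) i) ((h ((\d.(\e.((d e) e))) (\f.(\g.(\h.((f h) (g h))))))) i))))
Step 10: (\h.(\i.(((\g.(\h.((i h) (g h)))) i) ((h ((\d.(\e.((d e) e))) (\f.(\g.(\h.((f h) (g h))))))) i))))
Step 11: (\h.(\i.((\h.((i h) (i h))) ((h ((\d.(\e.((d e) e))) (\f.(\g.(\h.((f h) (g h))))))) i))))
Step 12: (\h.(\i.((i ((h ((\d.(\e.((d e) e))) (\f.(\g.(\h.((f h) (g h))))))) i)) (i ((h ((\d.(\e.((d e) e))) (\f.(\g.(\h.((f h) (g h))))))) i)))))
Step 13: (\h.(\i.((i ((h (\e.(((\f.(\g.(\h.((f h) (g h))))) e) e))) i)) (i ((h ((\d.(\e.((d e) e))) (\f.(\g.(\h.((f h) (g h))))))) i)))))
Step 14: (\h.(\i.((i ((h (\e.((\g.(\h.((e h) (g h)))) e))) i)) (i ((h ((\d.(\e.((d e) e))) (\f.(\g.(\h.((f h) (g h))))))) i)))))
Step 15: (\h.(\i.((i ((h (\e.(\h.((e h) (e h))))) i)) (i ((h ((\d.(\e.((d e) e))) (\f.(\g.(\h.((f h) (g h))))))) i)))))
Step 16: (\h.(\i.((i ((h (\e.(\h.((e h) (e h))))) i)) (i ((h (\e.(((\f.(\g.(\h.((f h) (g h))))) e) e))) i)))))
Step 17: (\h.(\i.((i ((h (\e.(\h.((e h) (e h))))) i)) (i ((h (\e.((\g.(\h.((e h) (g h)))) e))) i)))))
Step 18: (\h.(\i.((i ((h (\e.(\h.((e h) (e h))))) i)) (i ((h (\e.(\h.((e h) (e h))))) i)))))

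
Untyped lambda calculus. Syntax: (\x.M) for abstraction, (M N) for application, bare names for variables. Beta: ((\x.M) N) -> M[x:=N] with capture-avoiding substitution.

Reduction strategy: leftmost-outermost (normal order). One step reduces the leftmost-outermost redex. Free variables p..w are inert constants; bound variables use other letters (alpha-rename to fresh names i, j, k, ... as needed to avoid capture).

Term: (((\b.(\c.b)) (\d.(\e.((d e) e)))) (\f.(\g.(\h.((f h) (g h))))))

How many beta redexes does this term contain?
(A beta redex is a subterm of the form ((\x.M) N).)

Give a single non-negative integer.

Term: (((\b.(\c.b)) (\d.(\e.((d e) e)))) (\f.(\g.(\h.((f h) (g h))))))
  Redex: ((\b.(\c.b)) (\d.(\e.((d e) e))))
Total redexes: 1

Answer: 1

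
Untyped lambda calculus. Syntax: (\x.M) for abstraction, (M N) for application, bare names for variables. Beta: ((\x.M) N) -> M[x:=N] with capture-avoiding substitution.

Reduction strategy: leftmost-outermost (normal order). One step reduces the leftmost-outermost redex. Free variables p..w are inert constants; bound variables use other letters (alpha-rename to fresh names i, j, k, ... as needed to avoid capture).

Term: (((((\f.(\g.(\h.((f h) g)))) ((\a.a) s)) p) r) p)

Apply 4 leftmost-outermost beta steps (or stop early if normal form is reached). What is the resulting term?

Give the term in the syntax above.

Answer: (((s r) p) p)

Derivation:
Step 0: (((((\f.(\g.(\h.((f h) g)))) ((\a.a) s)) p) r) p)
Step 1: ((((\g.(\h.((((\a.a) s) h) g))) p) r) p)
Step 2: (((\h.((((\a.a) s) h) p)) r) p)
Step 3: (((((\a.a) s) r) p) p)
Step 4: (((s r) p) p)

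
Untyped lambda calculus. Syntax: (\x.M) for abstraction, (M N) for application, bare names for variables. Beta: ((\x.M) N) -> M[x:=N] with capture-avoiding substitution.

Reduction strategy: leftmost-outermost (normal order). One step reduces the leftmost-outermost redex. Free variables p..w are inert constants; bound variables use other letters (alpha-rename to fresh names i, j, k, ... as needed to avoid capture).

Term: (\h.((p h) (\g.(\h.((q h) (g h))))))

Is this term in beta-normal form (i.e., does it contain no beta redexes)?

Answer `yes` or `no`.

Term: (\h.((p h) (\g.(\h.((q h) (g h))))))
No beta redexes found.

Answer: yes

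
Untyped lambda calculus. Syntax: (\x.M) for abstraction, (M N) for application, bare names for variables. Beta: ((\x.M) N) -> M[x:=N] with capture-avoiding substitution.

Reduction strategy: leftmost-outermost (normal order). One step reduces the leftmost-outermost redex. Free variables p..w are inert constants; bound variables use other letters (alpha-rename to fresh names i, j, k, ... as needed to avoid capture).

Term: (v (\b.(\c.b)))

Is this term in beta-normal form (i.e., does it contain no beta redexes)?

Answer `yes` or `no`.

Answer: yes

Derivation:
Term: (v (\b.(\c.b)))
No beta redexes found.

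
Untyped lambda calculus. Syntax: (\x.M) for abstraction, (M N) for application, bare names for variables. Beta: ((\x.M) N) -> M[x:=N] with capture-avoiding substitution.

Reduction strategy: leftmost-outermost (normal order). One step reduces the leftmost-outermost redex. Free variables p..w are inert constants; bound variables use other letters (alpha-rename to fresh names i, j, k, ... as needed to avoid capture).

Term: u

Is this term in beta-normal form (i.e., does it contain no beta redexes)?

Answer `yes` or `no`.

Answer: yes

Derivation:
Term: u
No beta redexes found.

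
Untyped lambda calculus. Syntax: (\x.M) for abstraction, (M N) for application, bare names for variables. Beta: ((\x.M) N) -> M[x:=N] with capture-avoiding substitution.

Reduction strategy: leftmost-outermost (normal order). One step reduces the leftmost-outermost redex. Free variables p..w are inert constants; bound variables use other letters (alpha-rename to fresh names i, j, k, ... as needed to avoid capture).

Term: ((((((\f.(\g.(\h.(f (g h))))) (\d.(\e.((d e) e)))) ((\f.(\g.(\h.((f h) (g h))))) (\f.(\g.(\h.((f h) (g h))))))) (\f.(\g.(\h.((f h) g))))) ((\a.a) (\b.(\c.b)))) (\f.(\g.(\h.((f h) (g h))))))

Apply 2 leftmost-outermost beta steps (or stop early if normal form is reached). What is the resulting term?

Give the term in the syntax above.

Step 0: ((((((\f.(\g.(\h.(f (g h))))) (\d.(\e.((d e) e)))) ((\f.(\g.(\h.((f h) (g h))))) (\f.(\g.(\h.((f h) (g h))))))) (\f.(\g.(\h.((f h) g))))) ((\a.a) (\b.(\c.b)))) (\f.(\g.(\h.((f h) (g h))))))
Step 1: (((((\g.(\h.((\d.(\e.((d e) e))) (g h)))) ((\f.(\g.(\h.((f h) (g h))))) (\f.(\g.(\h.((f h) (g h))))))) (\f.(\g.(\h.((f h) g))))) ((\a.a) (\b.(\c.b)))) (\f.(\g.(\h.((f h) (g h))))))
Step 2: ((((\h.((\d.(\e.((d e) e))) (((\f.(\g.(\h.((f h) (g h))))) (\f.(\g.(\h.((f h) (g h)))))) h))) (\f.(\g.(\h.((f h) g))))) ((\a.a) (\b.(\c.b)))) (\f.(\g.(\h.((f h) (g h))))))

Answer: ((((\h.((\d.(\e.((d e) e))) (((\f.(\g.(\h.((f h) (g h))))) (\f.(\g.(\h.((f h) (g h)))))) h))) (\f.(\g.(\h.((f h) g))))) ((\a.a) (\b.(\c.b)))) (\f.(\g.(\h.((f h) (g h))))))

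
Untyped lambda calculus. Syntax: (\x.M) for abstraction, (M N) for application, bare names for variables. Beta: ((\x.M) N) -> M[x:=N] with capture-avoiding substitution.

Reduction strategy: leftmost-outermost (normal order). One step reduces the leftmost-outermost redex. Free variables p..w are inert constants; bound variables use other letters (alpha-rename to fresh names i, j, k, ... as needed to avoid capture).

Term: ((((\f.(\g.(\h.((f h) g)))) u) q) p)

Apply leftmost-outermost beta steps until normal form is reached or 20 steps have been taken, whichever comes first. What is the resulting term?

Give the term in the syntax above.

Step 0: ((((\f.(\g.(\h.((f h) g)))) u) q) p)
Step 1: (((\g.(\h.((u h) g))) q) p)
Step 2: ((\h.((u h) q)) p)
Step 3: ((u p) q)

Answer: ((u p) q)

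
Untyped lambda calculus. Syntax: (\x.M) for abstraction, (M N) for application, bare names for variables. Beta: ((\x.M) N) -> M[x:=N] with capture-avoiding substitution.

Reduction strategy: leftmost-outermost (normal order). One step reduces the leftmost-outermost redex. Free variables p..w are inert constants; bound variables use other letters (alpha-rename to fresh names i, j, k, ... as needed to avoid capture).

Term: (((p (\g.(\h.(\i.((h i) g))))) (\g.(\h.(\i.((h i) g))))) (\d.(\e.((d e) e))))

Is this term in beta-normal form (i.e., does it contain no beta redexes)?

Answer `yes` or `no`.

Answer: yes

Derivation:
Term: (((p (\g.(\h.(\i.((h i) g))))) (\g.(\h.(\i.((h i) g))))) (\d.(\e.((d e) e))))
No beta redexes found.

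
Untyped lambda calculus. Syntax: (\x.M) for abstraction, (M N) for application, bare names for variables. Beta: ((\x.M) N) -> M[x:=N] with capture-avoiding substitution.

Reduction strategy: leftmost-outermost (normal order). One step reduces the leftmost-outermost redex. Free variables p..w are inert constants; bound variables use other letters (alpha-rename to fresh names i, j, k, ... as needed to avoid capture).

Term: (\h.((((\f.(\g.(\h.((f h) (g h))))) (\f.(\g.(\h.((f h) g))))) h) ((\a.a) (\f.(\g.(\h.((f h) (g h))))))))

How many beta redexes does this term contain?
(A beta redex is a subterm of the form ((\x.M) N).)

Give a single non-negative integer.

Answer: 2

Derivation:
Term: (\h.((((\f.(\g.(\h.((f h) (g h))))) (\f.(\g.(\h.((f h) g))))) h) ((\a.a) (\f.(\g.(\h.((f h) (g h))))))))
  Redex: ((\f.(\g.(\h.((f h) (g h))))) (\f.(\g.(\h.((f h) g)))))
  Redex: ((\a.a) (\f.(\g.(\h.((f h) (g h))))))
Total redexes: 2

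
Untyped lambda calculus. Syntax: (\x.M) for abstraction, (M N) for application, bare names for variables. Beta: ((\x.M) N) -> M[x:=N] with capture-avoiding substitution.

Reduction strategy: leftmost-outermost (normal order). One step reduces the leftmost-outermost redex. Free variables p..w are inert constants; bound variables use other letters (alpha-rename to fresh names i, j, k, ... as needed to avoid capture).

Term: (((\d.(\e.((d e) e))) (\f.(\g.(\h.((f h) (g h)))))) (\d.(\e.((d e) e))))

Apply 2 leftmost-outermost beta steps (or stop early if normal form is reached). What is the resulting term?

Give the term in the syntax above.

Step 0: (((\d.(\e.((d e) e))) (\f.(\g.(\h.((f h) (g h)))))) (\d.(\e.((d e) e))))
Step 1: ((\e.(((\f.(\g.(\h.((f h) (g h))))) e) e)) (\d.(\e.((d e) e))))
Step 2: (((\f.(\g.(\h.((f h) (g h))))) (\d.(\e.((d e) e)))) (\d.(\e.((d e) e))))

Answer: (((\f.(\g.(\h.((f h) (g h))))) (\d.(\e.((d e) e)))) (\d.(\e.((d e) e))))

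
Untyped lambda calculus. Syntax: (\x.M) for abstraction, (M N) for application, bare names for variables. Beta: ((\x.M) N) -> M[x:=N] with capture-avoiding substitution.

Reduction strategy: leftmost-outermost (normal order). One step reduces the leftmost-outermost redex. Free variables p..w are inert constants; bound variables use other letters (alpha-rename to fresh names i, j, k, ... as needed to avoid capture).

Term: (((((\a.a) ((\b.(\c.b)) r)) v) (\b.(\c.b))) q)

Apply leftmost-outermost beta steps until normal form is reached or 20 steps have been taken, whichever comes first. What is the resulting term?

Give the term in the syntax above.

Step 0: (((((\a.a) ((\b.(\c.b)) r)) v) (\b.(\c.b))) q)
Step 1: (((((\b.(\c.b)) r) v) (\b.(\c.b))) q)
Step 2: ((((\c.r) v) (\b.(\c.b))) q)
Step 3: ((r (\b.(\c.b))) q)

Answer: ((r (\b.(\c.b))) q)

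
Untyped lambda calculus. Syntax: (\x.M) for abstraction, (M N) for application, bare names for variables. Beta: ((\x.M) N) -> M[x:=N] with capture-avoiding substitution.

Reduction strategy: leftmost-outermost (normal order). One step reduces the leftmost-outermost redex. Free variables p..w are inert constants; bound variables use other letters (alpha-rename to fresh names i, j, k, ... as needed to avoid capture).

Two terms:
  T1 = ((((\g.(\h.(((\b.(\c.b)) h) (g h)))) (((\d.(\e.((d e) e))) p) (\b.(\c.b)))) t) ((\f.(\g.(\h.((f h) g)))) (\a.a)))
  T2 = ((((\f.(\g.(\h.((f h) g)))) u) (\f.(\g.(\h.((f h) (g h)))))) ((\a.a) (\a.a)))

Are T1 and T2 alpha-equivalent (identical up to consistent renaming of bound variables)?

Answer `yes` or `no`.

Term 1: ((((\g.(\h.(((\b.(\c.b)) h) (g h)))) (((\d.(\e.((d e) e))) p) (\b.(\c.b)))) t) ((\f.(\g.(\h.((f h) g)))) (\a.a)))
Term 2: ((((\f.(\g.(\h.((f h) g)))) u) (\f.(\g.(\h.((f h) (g h)))))) ((\a.a) (\a.a)))
Alpha-equivalence: compare structure up to binder renaming.
Result: False

Answer: no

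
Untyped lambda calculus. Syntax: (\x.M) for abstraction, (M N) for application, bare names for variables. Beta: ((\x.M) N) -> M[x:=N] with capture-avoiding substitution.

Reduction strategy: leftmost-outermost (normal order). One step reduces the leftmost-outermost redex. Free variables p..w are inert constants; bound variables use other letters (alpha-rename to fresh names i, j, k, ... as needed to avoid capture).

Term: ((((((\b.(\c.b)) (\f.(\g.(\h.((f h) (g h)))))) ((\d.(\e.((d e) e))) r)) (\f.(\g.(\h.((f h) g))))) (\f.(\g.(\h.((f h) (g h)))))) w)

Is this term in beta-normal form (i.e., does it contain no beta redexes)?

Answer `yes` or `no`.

Term: ((((((\b.(\c.b)) (\f.(\g.(\h.((f h) (g h)))))) ((\d.(\e.((d e) e))) r)) (\f.(\g.(\h.((f h) g))))) (\f.(\g.(\h.((f h) (g h)))))) w)
Found 2 beta redex(es).

Answer: no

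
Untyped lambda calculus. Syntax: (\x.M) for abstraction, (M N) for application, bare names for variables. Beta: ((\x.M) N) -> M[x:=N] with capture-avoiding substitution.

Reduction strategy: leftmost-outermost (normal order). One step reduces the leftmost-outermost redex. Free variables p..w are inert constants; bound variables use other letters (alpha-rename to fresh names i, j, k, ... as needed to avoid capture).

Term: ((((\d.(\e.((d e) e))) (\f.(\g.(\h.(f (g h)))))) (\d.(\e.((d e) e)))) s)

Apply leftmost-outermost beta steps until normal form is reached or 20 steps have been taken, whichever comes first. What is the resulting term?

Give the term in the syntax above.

Step 0: ((((\d.(\e.((d e) e))) (\f.(\g.(\h.(f (g h)))))) (\d.(\e.((d e) e)))) s)
Step 1: (((\e.(((\f.(\g.(\h.(f (g h))))) e) e)) (\d.(\e.((d e) e)))) s)
Step 2: ((((\f.(\g.(\h.(f (g h))))) (\d.(\e.((d e) e)))) (\d.(\e.((d e) e)))) s)
Step 3: (((\g.(\h.((\d.(\e.((d e) e))) (g h)))) (\d.(\e.((d e) e)))) s)
Step 4: ((\h.((\d.(\e.((d e) e))) ((\d.(\e.((d e) e))) h))) s)
Step 5: ((\d.(\e.((d e) e))) ((\d.(\e.((d e) e))) s))
Step 6: (\e.((((\d.(\e.((d e) e))) s) e) e))
Step 7: (\e.(((\e.((s e) e)) e) e))
Step 8: (\e.(((s e) e) e))

Answer: (\e.(((s e) e) e))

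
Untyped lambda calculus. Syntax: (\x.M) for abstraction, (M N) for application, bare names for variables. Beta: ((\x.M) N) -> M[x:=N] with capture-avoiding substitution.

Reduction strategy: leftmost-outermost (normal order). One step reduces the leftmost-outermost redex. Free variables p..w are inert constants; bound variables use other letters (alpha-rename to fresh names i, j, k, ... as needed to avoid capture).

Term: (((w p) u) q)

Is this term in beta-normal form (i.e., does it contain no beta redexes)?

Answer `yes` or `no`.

Answer: yes

Derivation:
Term: (((w p) u) q)
No beta redexes found.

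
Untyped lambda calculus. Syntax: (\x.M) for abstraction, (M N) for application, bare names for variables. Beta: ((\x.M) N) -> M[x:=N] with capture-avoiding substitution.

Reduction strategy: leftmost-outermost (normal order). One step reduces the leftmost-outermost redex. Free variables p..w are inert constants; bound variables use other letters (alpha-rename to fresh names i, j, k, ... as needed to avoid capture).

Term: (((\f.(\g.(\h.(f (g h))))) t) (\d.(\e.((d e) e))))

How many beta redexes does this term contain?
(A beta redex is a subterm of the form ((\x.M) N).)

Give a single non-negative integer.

Answer: 1

Derivation:
Term: (((\f.(\g.(\h.(f (g h))))) t) (\d.(\e.((d e) e))))
  Redex: ((\f.(\g.(\h.(f (g h))))) t)
Total redexes: 1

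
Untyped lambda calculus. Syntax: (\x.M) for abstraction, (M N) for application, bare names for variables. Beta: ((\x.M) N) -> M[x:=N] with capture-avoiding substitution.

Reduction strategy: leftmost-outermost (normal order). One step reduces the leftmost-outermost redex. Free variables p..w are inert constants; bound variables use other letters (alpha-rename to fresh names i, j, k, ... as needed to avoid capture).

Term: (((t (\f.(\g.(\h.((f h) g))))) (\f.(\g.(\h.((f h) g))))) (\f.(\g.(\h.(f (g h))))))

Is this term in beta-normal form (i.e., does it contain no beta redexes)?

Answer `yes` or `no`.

Answer: yes

Derivation:
Term: (((t (\f.(\g.(\h.((f h) g))))) (\f.(\g.(\h.((f h) g))))) (\f.(\g.(\h.(f (g h))))))
No beta redexes found.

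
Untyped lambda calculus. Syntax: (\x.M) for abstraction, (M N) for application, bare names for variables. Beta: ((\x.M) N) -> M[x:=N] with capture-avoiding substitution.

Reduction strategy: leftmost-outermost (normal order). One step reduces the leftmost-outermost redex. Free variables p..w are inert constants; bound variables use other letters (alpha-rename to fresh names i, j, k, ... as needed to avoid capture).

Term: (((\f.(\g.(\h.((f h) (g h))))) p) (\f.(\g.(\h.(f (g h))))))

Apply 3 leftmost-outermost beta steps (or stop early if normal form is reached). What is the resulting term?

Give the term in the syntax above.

Answer: (\h.((p h) (\g.(\i.(h (g i))))))

Derivation:
Step 0: (((\f.(\g.(\h.((f h) (g h))))) p) (\f.(\g.(\h.(f (g h))))))
Step 1: ((\g.(\h.((p h) (g h)))) (\f.(\g.(\h.(f (g h))))))
Step 2: (\h.((p h) ((\f.(\g.(\h.(f (g h))))) h)))
Step 3: (\h.((p h) (\g.(\i.(h (g i))))))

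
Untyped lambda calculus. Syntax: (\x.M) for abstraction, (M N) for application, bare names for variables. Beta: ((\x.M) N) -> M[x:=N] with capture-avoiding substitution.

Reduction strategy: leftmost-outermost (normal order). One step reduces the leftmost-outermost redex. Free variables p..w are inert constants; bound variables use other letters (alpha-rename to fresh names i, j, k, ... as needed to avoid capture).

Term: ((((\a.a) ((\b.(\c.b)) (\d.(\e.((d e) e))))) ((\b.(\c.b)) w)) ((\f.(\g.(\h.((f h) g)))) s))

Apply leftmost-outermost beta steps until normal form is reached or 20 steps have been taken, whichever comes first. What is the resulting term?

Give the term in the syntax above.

Step 0: ((((\a.a) ((\b.(\c.b)) (\d.(\e.((d e) e))))) ((\b.(\c.b)) w)) ((\f.(\g.(\h.((f h) g)))) s))
Step 1: ((((\b.(\c.b)) (\d.(\e.((d e) e)))) ((\b.(\c.b)) w)) ((\f.(\g.(\h.((f h) g)))) s))
Step 2: (((\c.(\d.(\e.((d e) e)))) ((\b.(\c.b)) w)) ((\f.(\g.(\h.((f h) g)))) s))
Step 3: ((\d.(\e.((d e) e))) ((\f.(\g.(\h.((f h) g)))) s))
Step 4: (\e.((((\f.(\g.(\h.((f h) g)))) s) e) e))
Step 5: (\e.(((\g.(\h.((s h) g))) e) e))
Step 6: (\e.((\h.((s h) e)) e))
Step 7: (\e.((s e) e))

Answer: (\e.((s e) e))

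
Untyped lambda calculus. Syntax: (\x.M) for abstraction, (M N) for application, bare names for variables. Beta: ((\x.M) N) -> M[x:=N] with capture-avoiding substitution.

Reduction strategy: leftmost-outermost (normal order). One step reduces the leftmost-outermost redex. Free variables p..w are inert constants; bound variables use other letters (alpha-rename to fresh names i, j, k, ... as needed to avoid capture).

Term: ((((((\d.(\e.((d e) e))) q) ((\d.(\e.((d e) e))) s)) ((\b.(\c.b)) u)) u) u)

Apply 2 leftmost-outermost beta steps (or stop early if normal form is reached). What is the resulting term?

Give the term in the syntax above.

Step 0: ((((((\d.(\e.((d e) e))) q) ((\d.(\e.((d e) e))) s)) ((\b.(\c.b)) u)) u) u)
Step 1: (((((\e.((q e) e)) ((\d.(\e.((d e) e))) s)) ((\b.(\c.b)) u)) u) u)
Step 2: (((((q ((\d.(\e.((d e) e))) s)) ((\d.(\e.((d e) e))) s)) ((\b.(\c.b)) u)) u) u)

Answer: (((((q ((\d.(\e.((d e) e))) s)) ((\d.(\e.((d e) e))) s)) ((\b.(\c.b)) u)) u) u)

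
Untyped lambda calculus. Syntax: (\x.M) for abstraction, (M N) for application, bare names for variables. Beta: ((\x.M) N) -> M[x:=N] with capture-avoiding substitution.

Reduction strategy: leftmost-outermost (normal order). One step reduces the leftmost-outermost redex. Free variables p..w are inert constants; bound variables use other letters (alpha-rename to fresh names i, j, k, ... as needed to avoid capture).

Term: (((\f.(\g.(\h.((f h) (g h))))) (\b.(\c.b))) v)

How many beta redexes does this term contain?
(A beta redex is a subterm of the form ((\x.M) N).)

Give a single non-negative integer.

Term: (((\f.(\g.(\h.((f h) (g h))))) (\b.(\c.b))) v)
  Redex: ((\f.(\g.(\h.((f h) (g h))))) (\b.(\c.b)))
Total redexes: 1

Answer: 1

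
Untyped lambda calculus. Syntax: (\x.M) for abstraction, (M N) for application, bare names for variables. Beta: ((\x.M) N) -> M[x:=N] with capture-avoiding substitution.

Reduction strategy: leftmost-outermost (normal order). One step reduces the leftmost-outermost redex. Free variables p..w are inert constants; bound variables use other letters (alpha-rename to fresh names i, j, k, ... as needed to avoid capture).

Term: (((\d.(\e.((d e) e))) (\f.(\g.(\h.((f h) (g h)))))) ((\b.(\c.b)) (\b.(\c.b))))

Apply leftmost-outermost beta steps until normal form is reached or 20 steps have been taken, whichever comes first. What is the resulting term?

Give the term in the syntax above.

Answer: (\h.(\c.(\b.(\c.b))))

Derivation:
Step 0: (((\d.(\e.((d e) e))) (\f.(\g.(\h.((f h) (g h)))))) ((\b.(\c.b)) (\b.(\c.b))))
Step 1: ((\e.(((\f.(\g.(\h.((f h) (g h))))) e) e)) ((\b.(\c.b)) (\b.(\c.b))))
Step 2: (((\f.(\g.(\h.((f h) (g h))))) ((\b.(\c.b)) (\b.(\c.b)))) ((\b.(\c.b)) (\b.(\c.b))))
Step 3: ((\g.(\h.((((\b.(\c.b)) (\b.(\c.b))) h) (g h)))) ((\b.(\c.b)) (\b.(\c.b))))
Step 4: (\h.((((\b.(\c.b)) (\b.(\c.b))) h) (((\b.(\c.b)) (\b.(\c.b))) h)))
Step 5: (\h.(((\c.(\b.(\c.b))) h) (((\b.(\c.b)) (\b.(\c.b))) h)))
Step 6: (\h.((\b.(\c.b)) (((\b.(\c.b)) (\b.(\c.b))) h)))
Step 7: (\h.(\c.(((\b.(\c.b)) (\b.(\c.b))) h)))
Step 8: (\h.(\c.((\c.(\b.(\c.b))) h)))
Step 9: (\h.(\c.(\b.(\c.b))))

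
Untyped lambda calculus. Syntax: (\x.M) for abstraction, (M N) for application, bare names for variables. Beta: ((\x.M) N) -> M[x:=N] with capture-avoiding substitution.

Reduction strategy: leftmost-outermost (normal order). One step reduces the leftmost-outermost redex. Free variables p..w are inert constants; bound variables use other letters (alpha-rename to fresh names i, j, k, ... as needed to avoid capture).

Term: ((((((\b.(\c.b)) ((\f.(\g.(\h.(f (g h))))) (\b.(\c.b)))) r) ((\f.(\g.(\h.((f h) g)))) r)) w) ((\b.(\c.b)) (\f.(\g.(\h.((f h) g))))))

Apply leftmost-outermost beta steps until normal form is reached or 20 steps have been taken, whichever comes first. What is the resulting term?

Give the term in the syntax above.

Answer: (\h.((r h) w))

Derivation:
Step 0: ((((((\b.(\c.b)) ((\f.(\g.(\h.(f (g h))))) (\b.(\c.b)))) r) ((\f.(\g.(\h.((f h) g)))) r)) w) ((\b.(\c.b)) (\f.(\g.(\h.((f h) g))))))
Step 1: (((((\c.((\f.(\g.(\h.(f (g h))))) (\b.(\c.b)))) r) ((\f.(\g.(\h.((f h) g)))) r)) w) ((\b.(\c.b)) (\f.(\g.(\h.((f h) g))))))
Step 2: (((((\f.(\g.(\h.(f (g h))))) (\b.(\c.b))) ((\f.(\g.(\h.((f h) g)))) r)) w) ((\b.(\c.b)) (\f.(\g.(\h.((f h) g))))))
Step 3: ((((\g.(\h.((\b.(\c.b)) (g h)))) ((\f.(\g.(\h.((f h) g)))) r)) w) ((\b.(\c.b)) (\f.(\g.(\h.((f h) g))))))
Step 4: (((\h.((\b.(\c.b)) (((\f.(\g.(\h.((f h) g)))) r) h))) w) ((\b.(\c.b)) (\f.(\g.(\h.((f h) g))))))
Step 5: (((\b.(\c.b)) (((\f.(\g.(\h.((f h) g)))) r) w)) ((\b.(\c.b)) (\f.(\g.(\h.((f h) g))))))
Step 6: ((\c.(((\f.(\g.(\h.((f h) g)))) r) w)) ((\b.(\c.b)) (\f.(\g.(\h.((f h) g))))))
Step 7: (((\f.(\g.(\h.((f h) g)))) r) w)
Step 8: ((\g.(\h.((r h) g))) w)
Step 9: (\h.((r h) w))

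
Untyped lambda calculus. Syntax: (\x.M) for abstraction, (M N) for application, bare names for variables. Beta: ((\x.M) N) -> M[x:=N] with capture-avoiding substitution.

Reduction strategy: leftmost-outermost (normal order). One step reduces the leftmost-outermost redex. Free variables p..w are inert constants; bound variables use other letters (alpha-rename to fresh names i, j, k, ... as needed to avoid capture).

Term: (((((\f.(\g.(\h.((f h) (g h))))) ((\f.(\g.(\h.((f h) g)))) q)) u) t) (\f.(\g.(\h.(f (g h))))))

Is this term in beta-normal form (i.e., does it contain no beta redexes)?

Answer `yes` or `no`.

Term: (((((\f.(\g.(\h.((f h) (g h))))) ((\f.(\g.(\h.((f h) g)))) q)) u) t) (\f.(\g.(\h.(f (g h))))))
Found 2 beta redex(es).

Answer: no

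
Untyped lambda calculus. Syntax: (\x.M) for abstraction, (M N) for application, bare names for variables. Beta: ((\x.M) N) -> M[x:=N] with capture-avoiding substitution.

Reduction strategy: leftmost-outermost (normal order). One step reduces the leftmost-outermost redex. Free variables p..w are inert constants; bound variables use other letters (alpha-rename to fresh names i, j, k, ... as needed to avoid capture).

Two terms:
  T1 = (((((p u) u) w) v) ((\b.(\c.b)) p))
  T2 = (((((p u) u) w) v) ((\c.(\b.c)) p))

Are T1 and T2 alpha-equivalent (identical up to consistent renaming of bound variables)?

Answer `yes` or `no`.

Answer: yes

Derivation:
Term 1: (((((p u) u) w) v) ((\b.(\c.b)) p))
Term 2: (((((p u) u) w) v) ((\c.(\b.c)) p))
Alpha-equivalence: compare structure up to binder renaming.
Result: True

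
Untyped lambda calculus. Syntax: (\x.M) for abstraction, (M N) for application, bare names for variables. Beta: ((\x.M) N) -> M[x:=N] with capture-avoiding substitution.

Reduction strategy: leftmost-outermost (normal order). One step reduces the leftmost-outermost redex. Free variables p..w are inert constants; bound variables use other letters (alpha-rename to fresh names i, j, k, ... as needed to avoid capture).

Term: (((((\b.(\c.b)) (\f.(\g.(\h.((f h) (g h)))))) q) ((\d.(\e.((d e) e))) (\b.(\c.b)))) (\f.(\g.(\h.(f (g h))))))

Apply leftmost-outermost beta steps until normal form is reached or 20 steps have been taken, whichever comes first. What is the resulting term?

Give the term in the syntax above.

Answer: (\h.(h (\g.(\i.(h (g i))))))

Derivation:
Step 0: (((((\b.(\c.b)) (\f.(\g.(\h.((f h) (g h)))))) q) ((\d.(\e.((d e) e))) (\b.(\c.b)))) (\f.(\g.(\h.(f (g h))))))
Step 1: ((((\c.(\f.(\g.(\h.((f h) (g h)))))) q) ((\d.(\e.((d e) e))) (\b.(\c.b)))) (\f.(\g.(\h.(f (g h))))))
Step 2: (((\f.(\g.(\h.((f h) (g h))))) ((\d.(\e.((d e) e))) (\b.(\c.b)))) (\f.(\g.(\h.(f (g h))))))
Step 3: ((\g.(\h.((((\d.(\e.((d e) e))) (\b.(\c.b))) h) (g h)))) (\f.(\g.(\h.(f (g h))))))
Step 4: (\h.((((\d.(\e.((d e) e))) (\b.(\c.b))) h) ((\f.(\g.(\h.(f (g h))))) h)))
Step 5: (\h.(((\e.(((\b.(\c.b)) e) e)) h) ((\f.(\g.(\h.(f (g h))))) h)))
Step 6: (\h.((((\b.(\c.b)) h) h) ((\f.(\g.(\h.(f (g h))))) h)))
Step 7: (\h.(((\c.h) h) ((\f.(\g.(\h.(f (g h))))) h)))
Step 8: (\h.(h ((\f.(\g.(\h.(f (g h))))) h)))
Step 9: (\h.(h (\g.(\i.(h (g i))))))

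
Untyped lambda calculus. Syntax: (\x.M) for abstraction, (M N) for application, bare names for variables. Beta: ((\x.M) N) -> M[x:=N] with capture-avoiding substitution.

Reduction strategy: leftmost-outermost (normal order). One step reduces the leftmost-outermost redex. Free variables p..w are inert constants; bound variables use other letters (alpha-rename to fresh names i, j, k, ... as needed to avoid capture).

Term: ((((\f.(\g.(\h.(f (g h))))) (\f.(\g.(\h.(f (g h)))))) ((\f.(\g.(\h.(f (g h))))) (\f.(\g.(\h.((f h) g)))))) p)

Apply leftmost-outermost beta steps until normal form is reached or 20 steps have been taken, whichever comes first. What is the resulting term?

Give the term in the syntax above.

Answer: (\g.(\h.(\i.(\j.(((p (g h)) j) i)))))

Derivation:
Step 0: ((((\f.(\g.(\h.(f (g h))))) (\f.(\g.(\h.(f (g h)))))) ((\f.(\g.(\h.(f (g h))))) (\f.(\g.(\h.((f h) g)))))) p)
Step 1: (((\g.(\h.((\f.(\g.(\h.(f (g h))))) (g h)))) ((\f.(\g.(\h.(f (g h))))) (\f.(\g.(\h.((f h) g)))))) p)
Step 2: ((\h.((\f.(\g.(\h.(f (g h))))) (((\f.(\g.(\h.(f (g h))))) (\f.(\g.(\h.((f h) g))))) h))) p)
Step 3: ((\f.(\g.(\h.(f (g h))))) (((\f.(\g.(\h.(f (g h))))) (\f.(\g.(\h.((f h) g))))) p))
Step 4: (\g.(\h.((((\f.(\g.(\h.(f (g h))))) (\f.(\g.(\h.((f h) g))))) p) (g h))))
Step 5: (\g.(\h.(((\g.(\h.((\f.(\g.(\h.((f h) g)))) (g h)))) p) (g h))))
Step 6: (\g.(\h.((\h.((\f.(\g.(\h.((f h) g)))) (p h))) (g h))))
Step 7: (\g.(\h.((\f.(\g.(\h.((f h) g)))) (p (g h)))))
Step 8: (\g.(\h.(\i.(\j.(((p (g h)) j) i)))))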